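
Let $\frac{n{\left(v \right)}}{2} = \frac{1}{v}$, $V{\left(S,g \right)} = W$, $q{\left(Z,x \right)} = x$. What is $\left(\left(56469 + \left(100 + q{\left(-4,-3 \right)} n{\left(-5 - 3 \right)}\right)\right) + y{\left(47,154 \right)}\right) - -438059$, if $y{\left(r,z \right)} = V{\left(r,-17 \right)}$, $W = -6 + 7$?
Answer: $\frac{1978519}{4} \approx 4.9463 \cdot 10^{5}$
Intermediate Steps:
$W = 1$
$V{\left(S,g \right)} = 1$
$n{\left(v \right)} = \frac{2}{v}$
$y{\left(r,z \right)} = 1$
$\left(\left(56469 + \left(100 + q{\left(-4,-3 \right)} n{\left(-5 - 3 \right)}\right)\right) + y{\left(47,154 \right)}\right) - -438059 = \left(\left(56469 + \left(100 - 3 \frac{2}{-5 - 3}\right)\right) + 1\right) - -438059 = \left(\left(56469 + \left(100 - 3 \frac{2}{-5 - 3}\right)\right) + 1\right) + 438059 = \left(\left(56469 + \left(100 - 3 \frac{2}{-8}\right)\right) + 1\right) + 438059 = \left(\left(56469 + \left(100 - 3 \cdot 2 \left(- \frac{1}{8}\right)\right)\right) + 1\right) + 438059 = \left(\left(56469 + \left(100 - - \frac{3}{4}\right)\right) + 1\right) + 438059 = \left(\left(56469 + \left(100 + \frac{3}{4}\right)\right) + 1\right) + 438059 = \left(\left(56469 + \frac{403}{4}\right) + 1\right) + 438059 = \left(\frac{226279}{4} + 1\right) + 438059 = \frac{226283}{4} + 438059 = \frac{1978519}{4}$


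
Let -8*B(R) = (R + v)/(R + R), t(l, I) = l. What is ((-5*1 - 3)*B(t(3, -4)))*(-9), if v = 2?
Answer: -15/2 ≈ -7.5000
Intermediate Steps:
B(R) = -(2 + R)/(16*R) (B(R) = -(R + 2)/(8*(R + R)) = -(2 + R)/(8*(2*R)) = -(2 + R)*1/(2*R)/8 = -(2 + R)/(16*R))
((-5*1 - 3)*B(t(3, -4)))*(-9) = ((-5*1 - 3)*((1/16)*(-2 - 1*3)/3))*(-9) = ((-5 - 3)*((1/16)*(⅓)*(-2 - 3)))*(-9) = -(-5)/(2*3)*(-9) = -8*(-5/48)*(-9) = (⅚)*(-9) = -15/2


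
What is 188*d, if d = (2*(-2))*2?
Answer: -1504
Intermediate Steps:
d = -8 (d = -4*2 = -8)
188*d = 188*(-8) = -1504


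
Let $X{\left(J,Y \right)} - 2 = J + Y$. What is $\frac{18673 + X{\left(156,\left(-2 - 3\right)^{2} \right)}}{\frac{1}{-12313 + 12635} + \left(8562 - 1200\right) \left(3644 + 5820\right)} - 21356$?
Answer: $- \frac{479122231865500}{22435017697} \approx -21356.0$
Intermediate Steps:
$X{\left(J,Y \right)} = 2 + J + Y$ ($X{\left(J,Y \right)} = 2 + \left(J + Y\right) = 2 + J + Y$)
$\frac{18673 + X{\left(156,\left(-2 - 3\right)^{2} \right)}}{\frac{1}{-12313 + 12635} + \left(8562 - 1200\right) \left(3644 + 5820\right)} - 21356 = \frac{18673 + \left(2 + 156 + \left(-2 - 3\right)^{2}\right)}{\frac{1}{-12313 + 12635} + \left(8562 - 1200\right) \left(3644 + 5820\right)} - 21356 = \frac{18673 + \left(2 + 156 + \left(-5\right)^{2}\right)}{\frac{1}{322} + 7362 \cdot 9464} - 21356 = \frac{18673 + \left(2 + 156 + 25\right)}{\frac{1}{322} + 69673968} - 21356 = \frac{18673 + 183}{\frac{22435017697}{322}} - 21356 = 18856 \cdot \frac{322}{22435017697} - 21356 = \frac{6071632}{22435017697} - 21356 = - \frac{479122231865500}{22435017697}$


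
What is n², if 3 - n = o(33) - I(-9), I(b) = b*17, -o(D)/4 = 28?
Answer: 1444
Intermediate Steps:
o(D) = -112 (o(D) = -4*28 = -112)
I(b) = 17*b
n = -38 (n = 3 - (-112 - 17*(-9)) = 3 - (-112 - 1*(-153)) = 3 - (-112 + 153) = 3 - 1*41 = 3 - 41 = -38)
n² = (-38)² = 1444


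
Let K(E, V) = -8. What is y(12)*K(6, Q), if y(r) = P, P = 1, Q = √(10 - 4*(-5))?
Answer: -8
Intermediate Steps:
Q = √30 (Q = √(10 + 20) = √30 ≈ 5.4772)
y(r) = 1
y(12)*K(6, Q) = 1*(-8) = -8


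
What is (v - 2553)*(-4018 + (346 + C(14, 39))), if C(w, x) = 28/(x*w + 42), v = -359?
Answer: 32078176/3 ≈ 1.0693e+7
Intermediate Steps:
C(w, x) = 28/(42 + w*x) (C(w, x) = 28/(w*x + 42) = 28/(42 + w*x))
(v - 2553)*(-4018 + (346 + C(14, 39))) = (-359 - 2553)*(-4018 + (346 + 28/(42 + 14*39))) = -2912*(-4018 + (346 + 28/(42 + 546))) = -2912*(-4018 + (346 + 28/588)) = -2912*(-4018 + (346 + 28*(1/588))) = -2912*(-4018 + (346 + 1/21)) = -2912*(-4018 + 7267/21) = -2912*(-77111/21) = 32078176/3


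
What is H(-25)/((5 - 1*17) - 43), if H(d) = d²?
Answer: -125/11 ≈ -11.364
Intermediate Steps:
H(-25)/((5 - 1*17) - 43) = (-25)²/((5 - 1*17) - 43) = 625/((5 - 17) - 43) = 625/(-12 - 43) = 625/(-55) = -1/55*625 = -125/11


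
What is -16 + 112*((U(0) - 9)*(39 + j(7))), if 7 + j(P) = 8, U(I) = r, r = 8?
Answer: -4496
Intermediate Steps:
U(I) = 8
j(P) = 1 (j(P) = -7 + 8 = 1)
-16 + 112*((U(0) - 9)*(39 + j(7))) = -16 + 112*((8 - 9)*(39 + 1)) = -16 + 112*(-1*40) = -16 + 112*(-40) = -16 - 4480 = -4496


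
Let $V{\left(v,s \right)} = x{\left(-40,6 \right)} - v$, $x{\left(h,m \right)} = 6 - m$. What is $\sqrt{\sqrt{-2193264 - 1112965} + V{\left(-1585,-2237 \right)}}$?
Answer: $\sqrt{1585 + i \sqrt{3306229}} \approx 44.705 + 20.337 i$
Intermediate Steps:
$V{\left(v,s \right)} = - v$ ($V{\left(v,s \right)} = \left(6 - 6\right) - v = 0 - v = - v$)
$\sqrt{\sqrt{-2193264 - 1112965} + V{\left(-1585,-2237 \right)}} = \sqrt{\sqrt{-2193264 - 1112965} - -1585} = \sqrt{\sqrt{-3306229} + 1585} = \sqrt{i \sqrt{3306229} + 1585} = \sqrt{1585 + i \sqrt{3306229}}$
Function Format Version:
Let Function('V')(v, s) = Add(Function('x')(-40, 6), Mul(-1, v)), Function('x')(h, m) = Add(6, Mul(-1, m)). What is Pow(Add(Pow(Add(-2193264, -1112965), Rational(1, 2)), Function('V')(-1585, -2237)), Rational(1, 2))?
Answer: Pow(Add(1585, Mul(I, Pow(3306229, Rational(1, 2)))), Rational(1, 2)) ≈ Add(44.705, Mul(20.337, I))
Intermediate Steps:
Function('V')(v, s) = Mul(-1, v) (Function('V')(v, s) = Add(Add(6, Mul(-1, 6)), Mul(-1, v)) = Add(Add(6, -6), Mul(-1, v)) = Add(0, Mul(-1, v)) = Mul(-1, v))
Pow(Add(Pow(Add(-2193264, -1112965), Rational(1, 2)), Function('V')(-1585, -2237)), Rational(1, 2)) = Pow(Add(Pow(Add(-2193264, -1112965), Rational(1, 2)), Mul(-1, -1585)), Rational(1, 2)) = Pow(Add(Pow(-3306229, Rational(1, 2)), 1585), Rational(1, 2)) = Pow(Add(Mul(I, Pow(3306229, Rational(1, 2))), 1585), Rational(1, 2)) = Pow(Add(1585, Mul(I, Pow(3306229, Rational(1, 2)))), Rational(1, 2))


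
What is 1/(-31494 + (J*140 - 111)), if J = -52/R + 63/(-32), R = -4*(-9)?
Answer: -72/2309965 ≈ -3.1169e-5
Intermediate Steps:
R = 36
J = -983/288 (J = -52/36 + 63/(-32) = -52*1/36 + 63*(-1/32) = -13/9 - 63/32 = -983/288 ≈ -3.4132)
1/(-31494 + (J*140 - 111)) = 1/(-31494 + (-983/288*140 - 111)) = 1/(-31494 + (-34405/72 - 111)) = 1/(-31494 - 42397/72) = 1/(-2309965/72) = -72/2309965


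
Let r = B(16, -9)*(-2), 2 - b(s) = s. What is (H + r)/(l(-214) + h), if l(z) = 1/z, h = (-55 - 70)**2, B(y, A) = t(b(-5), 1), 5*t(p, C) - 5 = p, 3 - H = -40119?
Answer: 14308468/5572915 ≈ 2.5675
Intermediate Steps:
H = 40122 (H = 3 - 1*(-40119) = 3 + 40119 = 40122)
b(s) = 2 - s
t(p, C) = 1 + p/5
B(y, A) = 12/5 (B(y, A) = 1 + (2 - 1*(-5))/5 = 1 + (2 + 5)/5 = 1 + (1/5)*7 = 1 + 7/5 = 12/5)
h = 15625 (h = (-125)**2 = 15625)
r = -24/5 (r = (12/5)*(-2) = -24/5 ≈ -4.8000)
(H + r)/(l(-214) + h) = (40122 - 24/5)/(1/(-214) + 15625) = 200586/(5*(-1/214 + 15625)) = 200586/(5*(3343749/214)) = (200586/5)*(214/3343749) = 14308468/5572915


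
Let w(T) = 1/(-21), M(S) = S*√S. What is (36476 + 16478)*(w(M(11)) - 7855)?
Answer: -8735080024/21 ≈ -4.1596e+8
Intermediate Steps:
M(S) = S^(3/2)
w(T) = -1/21
(36476 + 16478)*(w(M(11)) - 7855) = (36476 + 16478)*(-1/21 - 7855) = 52954*(-164956/21) = -8735080024/21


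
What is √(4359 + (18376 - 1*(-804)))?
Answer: √23539 ≈ 153.42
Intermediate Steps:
√(4359 + (18376 - 1*(-804))) = √(4359 + (18376 + 804)) = √(4359 + 19180) = √23539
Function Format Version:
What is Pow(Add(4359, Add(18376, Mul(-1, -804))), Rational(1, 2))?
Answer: Pow(23539, Rational(1, 2)) ≈ 153.42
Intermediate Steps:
Pow(Add(4359, Add(18376, Mul(-1, -804))), Rational(1, 2)) = Pow(Add(4359, Add(18376, 804)), Rational(1, 2)) = Pow(Add(4359, 19180), Rational(1, 2)) = Pow(23539, Rational(1, 2))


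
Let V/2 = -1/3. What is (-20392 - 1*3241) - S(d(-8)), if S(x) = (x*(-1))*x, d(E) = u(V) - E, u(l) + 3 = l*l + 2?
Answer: -1909784/81 ≈ -23578.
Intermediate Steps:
V = -⅔ (V = 2*(-1/3) = 2*(-1*⅓) = 2*(-⅓) = -⅔ ≈ -0.66667)
u(l) = -1 + l² (u(l) = -3 + (l*l + 2) = -3 + (l² + 2) = -3 + (2 + l²) = -1 + l²)
d(E) = -5/9 - E (d(E) = (-1 + (-⅔)²) - E = (-1 + 4/9) - E = -5/9 - E)
S(x) = -x² (S(x) = (-x)*x = -x²)
(-20392 - 1*3241) - S(d(-8)) = (-20392 - 1*3241) - (-1)*(-5/9 - 1*(-8))² = (-20392 - 3241) - (-1)*(-5/9 + 8)² = -23633 - (-1)*(67/9)² = -23633 - (-1)*4489/81 = -23633 - 1*(-4489/81) = -23633 + 4489/81 = -1909784/81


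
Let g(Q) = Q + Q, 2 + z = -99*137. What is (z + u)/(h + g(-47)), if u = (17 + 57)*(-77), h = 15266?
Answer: -19263/15172 ≈ -1.2696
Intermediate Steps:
z = -13565 (z = -2 - 99*137 = -2 - 13563 = -13565)
u = -5698 (u = 74*(-77) = -5698)
g(Q) = 2*Q
(z + u)/(h + g(-47)) = (-13565 - 5698)/(15266 + 2*(-47)) = -19263/(15266 - 94) = -19263/15172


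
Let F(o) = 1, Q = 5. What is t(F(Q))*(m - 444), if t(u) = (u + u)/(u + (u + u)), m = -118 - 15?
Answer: -1154/3 ≈ -384.67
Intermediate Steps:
m = -133
t(u) = ⅔ (t(u) = (2*u)/(u + 2*u) = (2*u)/((3*u)) = (2*u)*(1/(3*u)) = ⅔)
t(F(Q))*(m - 444) = 2*(-133 - 444)/3 = (⅔)*(-577) = -1154/3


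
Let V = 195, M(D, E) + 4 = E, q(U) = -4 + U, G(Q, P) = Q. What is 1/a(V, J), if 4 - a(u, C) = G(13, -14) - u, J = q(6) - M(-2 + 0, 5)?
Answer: 1/186 ≈ 0.0053763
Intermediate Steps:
M(D, E) = -4 + E
J = 1 (J = (-4 + 6) - (-4 + 5) = 2 - 1*1 = 2 - 1 = 1)
a(u, C) = -9 + u (a(u, C) = 4 - (13 - u) = 4 + (-13 + u) = -9 + u)
1/a(V, J) = 1/(-9 + 195) = 1/186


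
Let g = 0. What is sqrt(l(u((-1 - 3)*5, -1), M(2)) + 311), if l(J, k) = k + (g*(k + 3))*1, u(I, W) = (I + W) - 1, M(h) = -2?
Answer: sqrt(309) ≈ 17.578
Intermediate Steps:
u(I, W) = -1 + I + W
l(J, k) = k (l(J, k) = k + (0*(k + 3))*1 = k + (0*(3 + k))*1 = k + 0*1 = k + 0 = k)
sqrt(l(u((-1 - 3)*5, -1), M(2)) + 311) = sqrt(-2 + 311) = sqrt(309)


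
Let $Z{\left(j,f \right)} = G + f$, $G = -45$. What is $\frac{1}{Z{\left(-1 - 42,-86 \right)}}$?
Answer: $- \frac{1}{131} \approx -0.0076336$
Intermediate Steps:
$Z{\left(j,f \right)} = -45 + f$
$\frac{1}{Z{\left(-1 - 42,-86 \right)}} = \frac{1}{-45 - 86} = \frac{1}{-131} = - \frac{1}{131}$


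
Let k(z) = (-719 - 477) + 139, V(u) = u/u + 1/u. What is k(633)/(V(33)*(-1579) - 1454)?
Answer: 4983/14524 ≈ 0.34309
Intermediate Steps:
V(u) = 1 + 1/u
k(z) = -1057 (k(z) = -1196 + 139 = -1057)
k(633)/(V(33)*(-1579) - 1454) = -1057/(((1 + 33)/33)*(-1579) - 1454) = -1057/(((1/33)*34)*(-1579) - 1454) = -1057/((34/33)*(-1579) - 1454) = -1057/(-53686/33 - 1454) = -1057/(-101668/33) = -1057*(-33/101668) = 4983/14524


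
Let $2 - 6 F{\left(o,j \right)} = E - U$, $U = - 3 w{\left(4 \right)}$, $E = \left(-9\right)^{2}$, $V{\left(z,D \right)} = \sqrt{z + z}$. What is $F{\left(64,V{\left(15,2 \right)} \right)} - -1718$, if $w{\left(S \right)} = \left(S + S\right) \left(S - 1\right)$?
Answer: $\frac{10157}{6} \approx 1692.8$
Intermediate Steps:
$V{\left(z,D \right)} = \sqrt{2} \sqrt{z}$ ($V{\left(z,D \right)} = \sqrt{2 z} = \sqrt{2} \sqrt{z}$)
$w{\left(S \right)} = 2 S \left(-1 + S\right)$
$E = 81$
$U = -72$ ($U = - 3 \cdot 2 \cdot 4 \left(-1 + 4\right) = - 3 \cdot 2 \cdot 4 \cdot 3 = \left(-3\right) 24 = -72$)
$F{\left(o,j \right)} = - \frac{151}{6}$ ($F{\left(o,j \right)} = \frac{1}{3} - \frac{81 - -72}{6} = \frac{1}{3} - \frac{81 + 72}{6} = \frac{1}{3} - \frac{51}{2} = - \frac{151}{6}$)
$F{\left(64,V{\left(15,2 \right)} \right)} - -1718 = - \frac{151}{6} - -1718 = - \frac{151}{6} + 1718 = \frac{10157}{6}$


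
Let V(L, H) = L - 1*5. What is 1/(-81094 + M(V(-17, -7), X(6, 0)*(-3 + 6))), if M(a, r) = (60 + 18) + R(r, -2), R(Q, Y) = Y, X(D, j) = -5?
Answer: -1/81018 ≈ -1.2343e-5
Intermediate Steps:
V(L, H) = -5 + L (V(L, H) = L - 5 = -5 + L)
M(a, r) = 76 (M(a, r) = (60 + 18) - 2 = 78 - 2 = 76)
1/(-81094 + M(V(-17, -7), X(6, 0)*(-3 + 6))) = 1/(-81094 + 76) = 1/(-81018) = -1/81018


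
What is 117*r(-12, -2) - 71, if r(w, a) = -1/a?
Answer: -25/2 ≈ -12.500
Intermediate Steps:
117*r(-12, -2) - 71 = 117*(-1/(-2)) - 71 = 117*(-1*(-½)) - 71 = 117*(½) - 71 = 117/2 - 71 = -25/2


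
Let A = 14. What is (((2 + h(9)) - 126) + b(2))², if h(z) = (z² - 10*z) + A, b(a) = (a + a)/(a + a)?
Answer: 13924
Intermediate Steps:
b(a) = 1 (b(a) = (2*a)/((2*a)) = (2*a)*(1/(2*a)) = 1)
h(z) = 14 + z² - 10*z (h(z) = (z² - 10*z) + 14 = 14 + z² - 10*z)
(((2 + h(9)) - 126) + b(2))² = (((2 + (14 + 9² - 10*9)) - 126) + 1)² = (((2 + (14 + 81 - 90)) - 126) + 1)² = (((2 + 5) - 126) + 1)² = ((7 - 126) + 1)² = (-119 + 1)² = (-118)² = 13924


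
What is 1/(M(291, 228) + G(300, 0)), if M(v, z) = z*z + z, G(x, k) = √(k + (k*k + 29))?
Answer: 52212/2726092915 - √29/2726092915 ≈ 1.9151e-5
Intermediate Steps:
G(x, k) = √(29 + k + k²) (G(x, k) = √(k + (k² + 29)) = √(k + (29 + k²)) = √(29 + k + k²))
M(v, z) = z + z² (M(v, z) = z² + z = z + z²)
1/(M(291, 228) + G(300, 0)) = 1/(228*(1 + 228) + √(29 + 0 + 0²)) = 1/(228*229 + √(29 + 0 + 0)) = 1/(52212 + √29)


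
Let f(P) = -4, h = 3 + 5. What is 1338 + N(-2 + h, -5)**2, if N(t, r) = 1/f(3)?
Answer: 21409/16 ≈ 1338.1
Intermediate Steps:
h = 8
N(t, r) = -1/4 (N(t, r) = 1/(-4) = -1/4)
1338 + N(-2 + h, -5)**2 = 1338 + (-1/4)**2 = 1338 + 1/16 = 21409/16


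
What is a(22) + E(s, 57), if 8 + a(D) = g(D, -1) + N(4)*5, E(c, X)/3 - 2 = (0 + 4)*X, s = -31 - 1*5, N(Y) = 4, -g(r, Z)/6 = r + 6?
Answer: 534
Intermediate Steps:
g(r, Z) = -36 - 6*r (g(r, Z) = -6*(r + 6) = -6*(6 + r) = -36 - 6*r)
s = -36 (s = -31 - 5 = -36)
E(c, X) = 6 + 12*X (E(c, X) = 6 + 3*((0 + 4)*X) = 6 + 3*(4*X) = 6 + 12*X)
a(D) = -24 - 6*D (a(D) = -8 + ((-36 - 6*D) + 4*5) = -8 + ((-36 - 6*D) + 20) = -8 + (-16 - 6*D) = -24 - 6*D)
a(22) + E(s, 57) = (-24 - 6*22) + (6 + 12*57) = (-24 - 132) + (6 + 684) = -156 + 690 = 534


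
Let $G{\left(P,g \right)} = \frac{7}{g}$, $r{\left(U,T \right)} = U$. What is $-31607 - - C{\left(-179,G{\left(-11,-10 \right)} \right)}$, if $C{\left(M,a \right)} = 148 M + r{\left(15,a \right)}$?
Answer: $-58084$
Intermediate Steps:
$C{\left(M,a \right)} = 15 + 148 M$ ($C{\left(M,a \right)} = 148 M + 15 = 15 + 148 M$)
$-31607 - - C{\left(-179,G{\left(-11,-10 \right)} \right)} = -31607 - - (15 + 148 \left(-179\right)) = -31607 - - (15 - 26492) = -31607 - \left(-1\right) \left(-26477\right) = -31607 - 26477 = -58084$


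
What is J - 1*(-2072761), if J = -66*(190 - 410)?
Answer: 2087281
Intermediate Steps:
J = 14520 (J = -66*(-220) = 14520)
J - 1*(-2072761) = 14520 - 1*(-2072761) = 14520 + 2072761 = 2087281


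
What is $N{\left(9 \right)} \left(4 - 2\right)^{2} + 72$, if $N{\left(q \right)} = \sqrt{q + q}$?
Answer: $72 + 12 \sqrt{2} \approx 88.971$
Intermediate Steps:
$N{\left(q \right)} = \sqrt{2} \sqrt{q}$ ($N{\left(q \right)} = \sqrt{2 q} = \sqrt{2} \sqrt{q}$)
$N{\left(9 \right)} \left(4 - 2\right)^{2} + 72 = \sqrt{2} \sqrt{9} \left(4 - 2\right)^{2} + 72 = \sqrt{2} \cdot 3 \cdot 2^{2} + 72 = 3 \sqrt{2} \cdot 4 + 72 = 12 \sqrt{2} + 72 = 72 + 12 \sqrt{2}$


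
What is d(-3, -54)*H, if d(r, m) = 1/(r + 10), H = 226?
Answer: 226/7 ≈ 32.286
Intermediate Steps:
d(r, m) = 1/(10 + r)
d(-3, -54)*H = 226/(10 - 3) = 226/7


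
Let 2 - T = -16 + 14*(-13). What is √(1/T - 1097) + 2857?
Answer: 2857 + I*√438798/20 ≈ 2857.0 + 33.121*I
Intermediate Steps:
T = 200 (T = 2 - (-16 + 14*(-13)) = 2 - (-16 - 182) = 2 - 1*(-198) = 2 + 198 = 200)
√(1/T - 1097) + 2857 = √(1/200 - 1097) + 2857 = √(-219399/200) + 2857 = I*√438798/20 + 2857 = 2857 + I*√438798/20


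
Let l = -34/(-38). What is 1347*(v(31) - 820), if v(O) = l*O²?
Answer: 1019679/19 ≈ 53667.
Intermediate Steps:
l = 17/19 (l = -34*(-1/38) = 17/19 ≈ 0.89474)
v(O) = 17*O²/19
1347*(v(31) - 820) = 1347*((17/19)*31² - 820) = 1347*((17/19)*961 - 820) = 1347*(16337/19 - 820) = 1347*(757/19) = 1019679/19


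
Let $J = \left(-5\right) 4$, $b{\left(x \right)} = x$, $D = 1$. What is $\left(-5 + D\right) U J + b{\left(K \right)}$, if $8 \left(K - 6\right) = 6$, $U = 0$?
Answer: $\frac{27}{4} \approx 6.75$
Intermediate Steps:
$K = \frac{27}{4}$ ($K = 6 + \frac{1}{8} \cdot 6 = 6 + \frac{3}{4} = \frac{27}{4} \approx 6.75$)
$J = -20$
$\left(-5 + D\right) U J + b{\left(K \right)} = \left(-5 + 1\right) 0 \left(-20\right) + \frac{27}{4} = \left(-4\right) 0 \left(-20\right) + \frac{27}{4} = 0 \left(-20\right) + \frac{27}{4} = 0 + \frac{27}{4} = \frac{27}{4}$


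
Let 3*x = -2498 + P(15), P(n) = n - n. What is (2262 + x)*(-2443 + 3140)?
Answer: 2988736/3 ≈ 9.9625e+5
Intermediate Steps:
P(n) = 0
x = -2498/3 (x = (-2498 + 0)/3 = (⅓)*(-2498) = -2498/3 ≈ -832.67)
(2262 + x)*(-2443 + 3140) = (2262 - 2498/3)*(-2443 + 3140) = (4288/3)*697 = 2988736/3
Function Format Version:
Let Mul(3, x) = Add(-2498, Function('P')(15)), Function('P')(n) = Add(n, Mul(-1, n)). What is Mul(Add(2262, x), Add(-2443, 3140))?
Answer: Rational(2988736, 3) ≈ 9.9625e+5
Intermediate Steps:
Function('P')(n) = 0
x = Rational(-2498, 3) (x = Mul(Rational(1, 3), Add(-2498, 0)) = Mul(Rational(1, 3), -2498) = Rational(-2498, 3) ≈ -832.67)
Mul(Add(2262, x), Add(-2443, 3140)) = Mul(Add(2262, Rational(-2498, 3)), Add(-2443, 3140)) = Mul(Rational(4288, 3), 697) = Rational(2988736, 3)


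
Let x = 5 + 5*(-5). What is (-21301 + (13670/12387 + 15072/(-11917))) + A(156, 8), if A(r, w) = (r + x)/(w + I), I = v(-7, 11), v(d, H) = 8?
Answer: -6286269790163/295231758 ≈ -21293.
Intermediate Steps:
x = -20 (x = 5 - 25 = -20)
I = 8
A(r, w) = (-20 + r)/(8 + w) (A(r, w) = (r - 20)/(w + 8) = (-20 + r)/(8 + w))
(-21301 + (13670/12387 + 15072/(-11917))) + A(156, 8) = (-21301 + (13670/12387 + 15072/(-11917))) + (-20 + 156)/(8 + 8) = (-21301 + (13670*(1/12387) + 15072*(-1/11917))) + 136/16 = (-21301 + (13670/12387 - 15072/11917)) + (1/16)*136 = (-21301 - 23791474/147615879) + 17/2 = -3144389630053/147615879 + 17/2 = -6286269790163/295231758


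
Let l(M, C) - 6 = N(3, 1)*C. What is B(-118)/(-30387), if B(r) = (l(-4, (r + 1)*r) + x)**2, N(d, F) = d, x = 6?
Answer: -572148300/10129 ≈ -56486.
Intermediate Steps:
l(M, C) = 6 + 3*C
B(r) = (12 + 3*r*(1 + r))**2 (B(r) = ((6 + 3*((r + 1)*r)) + 6)**2 = ((6 + 3*((1 + r)*r)) + 6)**2 = ((6 + 3*(r*(1 + r))) + 6)**2 = ((6 + 3*r*(1 + r)) + 6)**2 = (12 + 3*r*(1 + r))**2)
B(-118)/(-30387) = (9*(4 - 118*(1 - 118))**2)/(-30387) = (9*(4 - 118*(-117))**2)*(-1/30387) = (9*(4 + 13806)**2)*(-1/30387) = (9*13810**2)*(-1/30387) = (9*190716100)*(-1/30387) = 1716444900*(-1/30387) = -572148300/10129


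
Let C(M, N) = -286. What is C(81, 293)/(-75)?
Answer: 286/75 ≈ 3.8133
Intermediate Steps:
C(81, 293)/(-75) = -286/(-75) = -1/75*(-286) = 286/75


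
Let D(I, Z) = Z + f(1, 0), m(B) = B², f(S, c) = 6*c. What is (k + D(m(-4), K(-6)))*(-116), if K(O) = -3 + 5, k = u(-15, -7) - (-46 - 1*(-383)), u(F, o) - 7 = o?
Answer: 38860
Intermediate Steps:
u(F, o) = 7 + o
k = -337 (k = (7 - 7) - (-46 - 1*(-383)) = 0 - (-46 + 383) = 0 - 1*337 = 0 - 337 = -337)
K(O) = 2
D(I, Z) = Z (D(I, Z) = Z + 6*0 = Z + 0 = Z)
(k + D(m(-4), K(-6)))*(-116) = (-337 + 2)*(-116) = -335*(-116) = 38860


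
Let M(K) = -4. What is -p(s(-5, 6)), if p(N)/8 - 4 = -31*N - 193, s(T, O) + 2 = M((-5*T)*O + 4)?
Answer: 24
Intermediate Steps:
s(T, O) = -6 (s(T, O) = -2 - 4 = -6)
p(N) = -1512 - 248*N (p(N) = 32 + 8*(-31*N - 193) = 32 + 8*(-193 - 31*N) = 32 + (-1544 - 248*N) = -1512 - 248*N)
-p(s(-5, 6)) = -(-1512 - 248*(-6)) = -(-1512 + 1488) = -1*(-24) = 24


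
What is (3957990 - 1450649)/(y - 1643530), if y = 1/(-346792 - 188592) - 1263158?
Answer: -1342390253944/1556194248193 ≈ -0.86261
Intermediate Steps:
y = -676274582673/535384 (y = 1/(-535384) - 1263158 = -1/535384 - 1263158 = -676274582673/535384 ≈ -1.2632e+6)
(3957990 - 1450649)/(y - 1643530) = (3957990 - 1450649)/(-676274582673/535384 - 1643530) = 2507341/(-1556194248193/535384) = 2507341*(-535384/1556194248193) = -1342390253944/1556194248193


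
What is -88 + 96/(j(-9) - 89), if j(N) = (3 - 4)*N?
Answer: -446/5 ≈ -89.200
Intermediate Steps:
j(N) = -N
-88 + 96/(j(-9) - 89) = -88 + 96/(-1*(-9) - 89) = -88 + 96/(9 - 89) = -88 + 96/(-80) = -88 - 1/80*96 = -88 - 6/5 = -446/5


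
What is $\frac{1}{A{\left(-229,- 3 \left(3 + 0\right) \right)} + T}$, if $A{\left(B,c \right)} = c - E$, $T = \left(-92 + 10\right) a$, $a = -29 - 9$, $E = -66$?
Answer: $\frac{1}{3173} \approx 0.00031516$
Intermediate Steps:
$a = -38$ ($a = -29 - 9 = -38$)
$T = 3116$ ($T = \left(-92 + 10\right) \left(-38\right) = \left(-82\right) \left(-38\right) = 3116$)
$A{\left(B,c \right)} = 66 + c$ ($A{\left(B,c \right)} = c - -66 = c + 66 = 66 + c$)
$\frac{1}{A{\left(-229,- 3 \left(3 + 0\right) \right)} + T} = \frac{1}{\left(66 - 3 \left(3 + 0\right)\right) + 3116} = \frac{1}{\left(66 - 9\right) + 3116} = \frac{1}{57 + 3116} = \frac{1}{3173}$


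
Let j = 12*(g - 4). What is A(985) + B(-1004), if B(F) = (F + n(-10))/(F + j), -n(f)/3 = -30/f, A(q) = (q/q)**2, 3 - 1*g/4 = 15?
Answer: 2641/1628 ≈ 1.6222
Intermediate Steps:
g = -48 (g = 12 - 4*15 = 12 - 60 = -48)
j = -624 (j = 12*(-48 - 4) = 12*(-52) = -624)
A(q) = 1 (A(q) = 1**2 = 1)
n(f) = 90/f (n(f) = -(-90)/f = 90/f)
B(F) = (-9 + F)/(-624 + F) (B(F) = (F + 90/(-10))/(F - 624) = (F + 90*(-1/10))/(-624 + F) = (F - 9)/(-624 + F) = (-9 + F)/(-624 + F))
A(985) + B(-1004) = 1 + (-9 - 1004)/(-624 - 1004) = 1 - 1013/(-1628) = 1 - 1/1628*(-1013) = 1 + 1013/1628 = 2641/1628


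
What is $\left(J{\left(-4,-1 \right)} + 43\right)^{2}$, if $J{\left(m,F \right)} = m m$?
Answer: $3481$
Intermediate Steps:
$J{\left(m,F \right)} = m^{2}$
$\left(J{\left(-4,-1 \right)} + 43\right)^{2} = \left(\left(-4\right)^{2} + 43\right)^{2} = \left(16 + 43\right)^{2} = 59^{2} = 3481$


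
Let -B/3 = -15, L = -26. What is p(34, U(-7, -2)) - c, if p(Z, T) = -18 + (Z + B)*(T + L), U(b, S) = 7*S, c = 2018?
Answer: -5196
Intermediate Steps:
B = 45 (B = -3*(-15) = 45)
p(Z, T) = -18 + (-26 + T)*(45 + Z) (p(Z, T) = -18 + (Z + 45)*(T - 26) = -18 + (45 + Z)*(-26 + T) = -18 + (-26 + T)*(45 + Z))
p(34, U(-7, -2)) - c = (-1188 - 26*34 + 45*(7*(-2)) + (7*(-2))*34) - 1*2018 = (-1188 - 884 + 45*(-14) - 14*34) - 2018 = (-1188 - 884 - 630 - 476) - 2018 = -3178 - 2018 = -5196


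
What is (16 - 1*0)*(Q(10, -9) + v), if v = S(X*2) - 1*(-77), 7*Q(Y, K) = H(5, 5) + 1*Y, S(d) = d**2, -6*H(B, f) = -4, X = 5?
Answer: 59984/21 ≈ 2856.4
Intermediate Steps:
H(B, f) = 2/3 (H(B, f) = -1/6*(-4) = 2/3)
Q(Y, K) = 2/21 + Y/7 (Q(Y, K) = (2/3 + 1*Y)/7 = (2/3 + Y)/7 = 2/21 + Y/7)
v = 177 (v = (5*2)**2 - 1*(-77) = 10**2 + 77 = 100 + 77 = 177)
(16 - 1*0)*(Q(10, -9) + v) = (16 - 1*0)*((2/21 + (1/7)*10) + 177) = (16 + 0)*((2/21 + 10/7) + 177) = 16*(32/21 + 177) = 16*(3749/21) = 59984/21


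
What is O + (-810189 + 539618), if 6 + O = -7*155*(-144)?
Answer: -114337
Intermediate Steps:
O = 156234 (O = -6 - 7*155*(-144) = -6 - 1085*(-144) = -6 + 156240 = 156234)
O + (-810189 + 539618) = 156234 + (-810189 + 539618) = 156234 - 270571 = -114337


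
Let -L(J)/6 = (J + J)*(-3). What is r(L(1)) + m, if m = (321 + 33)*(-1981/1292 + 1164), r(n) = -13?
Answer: 265829141/646 ≈ 4.1150e+5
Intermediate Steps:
L(J) = 36*J (L(J) = -6*(J + J)*(-3) = -6*2*J*(-3) = -(-36)*J = 36*J)
m = 265837539/646 (m = 354*(-1981*1/1292 + 1164) = 354*(-1981/1292 + 1164) = 354*(1501907/1292) = 265837539/646 ≈ 4.1151e+5)
r(L(1)) + m = -13 + 265837539/646 = 265829141/646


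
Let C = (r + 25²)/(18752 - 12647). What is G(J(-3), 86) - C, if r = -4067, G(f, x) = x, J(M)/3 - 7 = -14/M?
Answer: 528472/6105 ≈ 86.564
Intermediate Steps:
J(M) = 21 - 42/M (J(M) = 21 + 3*(-14/M) = 21 - 42/M)
C = -3442/6105 (C = (-4067 + 25²)/(18752 - 12647) = (-4067 + 625)/6105 = -3442*1/6105 = -3442/6105 ≈ -0.56380)
G(J(-3), 86) - C = 86 - 1*(-3442/6105) = 86 + 3442/6105 = 528472/6105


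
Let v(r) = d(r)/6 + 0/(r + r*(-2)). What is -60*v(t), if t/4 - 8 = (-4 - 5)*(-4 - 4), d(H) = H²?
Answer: -1024000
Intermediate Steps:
t = 320 (t = 32 + 4*((-4 - 5)*(-4 - 4)) = 32 + 4*(-9*(-8)) = 32 + 4*72 = 32 + 288 = 320)
v(r) = r²/6 (v(r) = r²/6 + 0/(r + r*(-2)) = r²*(⅙) + 0/(r - 2*r) = r²/6 + 0/((-r)) = r²/6 + 0*(-1/r) = r²/6 + 0 = r²/6)
-60*v(t) = -10*320² = -10*102400 = -60*51200/3 = -1024000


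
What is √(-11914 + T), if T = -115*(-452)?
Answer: √40066 ≈ 200.17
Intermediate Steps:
T = 51980
√(-11914 + T) = √(-11914 + 51980) = √40066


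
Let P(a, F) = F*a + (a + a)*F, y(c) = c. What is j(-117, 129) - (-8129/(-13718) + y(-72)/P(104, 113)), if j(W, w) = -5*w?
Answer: -13009773937/20151742 ≈ -645.59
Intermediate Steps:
P(a, F) = 3*F*a (P(a, F) = F*a + (2*a)*F = F*a + 2*F*a = 3*F*a)
j(-117, 129) - (-8129/(-13718) + y(-72)/P(104, 113)) = -5*129 - (-8129/(-13718) - 72/(3*113*104)) = -645 - (-8129*(-1/13718) - 72/35256) = -645 - (8129/13718 - 72*1/35256) = -645 - (8129/13718 - 3/1469) = -645 - 1*11900347/20151742 = -645 - 11900347/20151742 = -13009773937/20151742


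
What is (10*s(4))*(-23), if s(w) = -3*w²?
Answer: 11040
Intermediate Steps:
(10*s(4))*(-23) = (10*(-3*4²))*(-23) = (10*(-3*16))*(-23) = (10*(-48))*(-23) = -480*(-23) = 11040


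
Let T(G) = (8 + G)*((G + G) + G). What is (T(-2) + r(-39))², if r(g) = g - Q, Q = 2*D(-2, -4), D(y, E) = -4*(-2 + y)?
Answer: 11449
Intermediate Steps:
D(y, E) = 8 - 4*y
Q = 32 (Q = 2*(8 - 4*(-2)) = 2*(8 + 8) = 2*16 = 32)
r(g) = -32 + g (r(g) = g - 1*32 = g - 32 = -32 + g)
T(G) = 3*G*(8 + G) (T(G) = (8 + G)*(2*G + G) = (8 + G)*(3*G) = 3*G*(8 + G))
(T(-2) + r(-39))² = (3*(-2)*(8 - 2) + (-32 - 39))² = (3*(-2)*6 - 71)² = (-36 - 71)² = (-107)² = 11449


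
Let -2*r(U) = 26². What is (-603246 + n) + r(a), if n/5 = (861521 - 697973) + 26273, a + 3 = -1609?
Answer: 345521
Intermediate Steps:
a = -1612 (a = -3 - 1609 = -1612)
r(U) = -338 (r(U) = -½*26² = -½*676 = -338)
n = 949105 (n = 5*((861521 - 697973) + 26273) = 5*(163548 + 26273) = 5*189821 = 949105)
(-603246 + n) + r(a) = (-603246 + 949105) - 338 = 345859 - 338 = 345521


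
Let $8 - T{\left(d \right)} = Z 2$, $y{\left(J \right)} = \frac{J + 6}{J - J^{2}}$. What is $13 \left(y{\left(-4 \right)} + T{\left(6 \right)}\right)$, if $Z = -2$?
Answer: $\frac{1547}{10} \approx 154.7$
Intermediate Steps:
$y{\left(J \right)} = \frac{6 + J}{J - J^{2}}$
$T{\left(d \right)} = 12$ ($T{\left(d \right)} = 8 - \left(-2\right) 2 = 8 - -4 = 8 + 4 = 12$)
$13 \left(y{\left(-4 \right)} + T{\left(6 \right)}\right) = 13 \left(\frac{-6 - -4}{\left(-4\right) \left(-1 - 4\right)} + 12\right) = 13 \left(- \frac{-6 + 4}{4 \left(-5\right)} + 12\right) = 13 \left(\left(- \frac{1}{4}\right) \left(- \frac{1}{5}\right) \left(-2\right) + 12\right) = 13 \left(- \frac{1}{10} + 12\right) = 13 \cdot \frac{119}{10} = \frac{1547}{10}$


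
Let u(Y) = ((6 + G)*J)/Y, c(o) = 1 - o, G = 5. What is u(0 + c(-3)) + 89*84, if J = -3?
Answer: 29871/4 ≈ 7467.8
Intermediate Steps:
u(Y) = -33/Y (u(Y) = ((6 + 5)*(-3))/Y = (11*(-3))/Y = -33/Y)
u(0 + c(-3)) + 89*84 = -33/(0 + (1 - 1*(-3))) + 89*84 = -33/(0 + (1 + 3)) + 7476 = -33/(0 + 4) + 7476 = -33/4 + 7476 = 29871/4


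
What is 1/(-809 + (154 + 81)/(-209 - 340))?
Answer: -549/444376 ≈ -0.0012354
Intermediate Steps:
1/(-809 + (154 + 81)/(-209 - 340)) = 1/(-809 + 235/(-549)) = 1/(-809 + 235*(-1/549)) = 1/(-809 - 235/549) = 1/(-444376/549) = -549/444376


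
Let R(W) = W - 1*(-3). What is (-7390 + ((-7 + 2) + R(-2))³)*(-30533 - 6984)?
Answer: 279651718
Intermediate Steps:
R(W) = 3 + W (R(W) = W + 3 = 3 + W)
(-7390 + ((-7 + 2) + R(-2))³)*(-30533 - 6984) = (-7390 + ((-7 + 2) + (3 - 2))³)*(-30533 - 6984) = (-7390 + (-5 + 1)³)*(-37517) = (-7390 + (-4)³)*(-37517) = (-7390 - 64)*(-37517) = -7454*(-37517) = 279651718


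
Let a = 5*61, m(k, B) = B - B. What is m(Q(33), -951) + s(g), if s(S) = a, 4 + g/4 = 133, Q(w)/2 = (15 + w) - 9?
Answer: 305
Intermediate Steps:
Q(w) = 12 + 2*w (Q(w) = 2*((15 + w) - 9) = 2*(6 + w) = 12 + 2*w)
m(k, B) = 0
a = 305
g = 516 (g = -16 + 4*133 = -16 + 532 = 516)
s(S) = 305
m(Q(33), -951) + s(g) = 0 + 305 = 305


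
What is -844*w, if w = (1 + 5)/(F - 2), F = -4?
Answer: 844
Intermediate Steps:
w = -1 (w = (1 + 5)/(-4 - 2) = 6/(-6) = 6*(-1/6) = -1)
-844*w = -844*(-1) = 844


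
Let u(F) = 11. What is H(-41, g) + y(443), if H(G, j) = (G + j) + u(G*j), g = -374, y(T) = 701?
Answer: 297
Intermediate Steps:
H(G, j) = 11 + G + j (H(G, j) = (G + j) + 11 = 11 + G + j)
H(-41, g) + y(443) = (11 - 41 - 374) + 701 = -404 + 701 = 297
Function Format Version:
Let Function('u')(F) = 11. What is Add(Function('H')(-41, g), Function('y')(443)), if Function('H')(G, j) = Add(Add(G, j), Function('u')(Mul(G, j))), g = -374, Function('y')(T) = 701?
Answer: 297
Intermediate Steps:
Function('H')(G, j) = Add(11, G, j) (Function('H')(G, j) = Add(Add(G, j), 11) = Add(11, G, j))
Add(Function('H')(-41, g), Function('y')(443)) = Add(Add(11, -41, -374), 701) = Add(-404, 701) = 297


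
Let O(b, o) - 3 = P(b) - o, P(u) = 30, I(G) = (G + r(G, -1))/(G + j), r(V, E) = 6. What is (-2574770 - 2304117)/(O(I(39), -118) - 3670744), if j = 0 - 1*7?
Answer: 4878887/3670593 ≈ 1.3292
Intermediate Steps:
j = -7 (j = 0 - 7 = -7)
I(G) = (6 + G)/(-7 + G) (I(G) = (G + 6)/(G - 7) = (6 + G)/(-7 + G))
O(b, o) = 33 - o (O(b, o) = 3 + (30 - o) = 33 - o)
(-2574770 - 2304117)/(O(I(39), -118) - 3670744) = (-2574770 - 2304117)/((33 - 1*(-118)) - 3670744) = -4878887/((33 + 118) - 3670744) = -4878887/(151 - 3670744) = -4878887/(-3670593) = -4878887*(-1/3670593) = 4878887/3670593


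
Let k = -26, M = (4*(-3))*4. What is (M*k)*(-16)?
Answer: -19968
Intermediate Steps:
M = -48 (M = -12*4 = -48)
(M*k)*(-16) = -48*(-26)*(-16) = 1248*(-16) = -19968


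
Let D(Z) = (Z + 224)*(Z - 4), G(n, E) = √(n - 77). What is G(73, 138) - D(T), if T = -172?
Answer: 9152 + 2*I ≈ 9152.0 + 2.0*I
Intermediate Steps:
G(n, E) = √(-77 + n)
D(Z) = (-4 + Z)*(224 + Z) (D(Z) = (224 + Z)*(-4 + Z) = (-4 + Z)*(224 + Z))
G(73, 138) - D(T) = √(-77 + 73) - (-896 + (-172)² + 220*(-172)) = √(-4) - (-896 + 29584 - 37840) = 2*I - 1*(-9152) = 2*I + 9152 = 9152 + 2*I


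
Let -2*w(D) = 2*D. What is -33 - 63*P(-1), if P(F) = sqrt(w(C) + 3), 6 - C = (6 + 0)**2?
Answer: -33 - 63*sqrt(33) ≈ -394.91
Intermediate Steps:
C = -30 (C = 6 - (6 + 0)**2 = 6 - 1*6**2 = 6 - 1*36 = 6 - 36 = -30)
w(D) = -D
P(F) = sqrt(33) (P(F) = sqrt(-1*(-30) + 3) = sqrt(30 + 3) = sqrt(33))
-33 - 63*P(-1) = -33 - 63*sqrt(33)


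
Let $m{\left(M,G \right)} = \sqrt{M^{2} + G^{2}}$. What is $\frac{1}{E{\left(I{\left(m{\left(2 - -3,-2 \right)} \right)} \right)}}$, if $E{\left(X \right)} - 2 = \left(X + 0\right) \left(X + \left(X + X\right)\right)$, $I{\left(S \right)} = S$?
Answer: $\frac{1}{89} \approx 0.011236$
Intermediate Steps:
$m{\left(M,G \right)} = \sqrt{G^{2} + M^{2}}$
$E{\left(X \right)} = 2 + 3 X^{2}$ ($E{\left(X \right)} = 2 + \left(X + 0\right) \left(X + \left(X + X\right)\right) = 2 + X \left(X + 2 X\right) = 2 + X 3 X = 2 + 3 X^{2}$)
$\frac{1}{E{\left(I{\left(m{\left(2 - -3,-2 \right)} \right)} \right)}} = \frac{1}{2 + 3 \left(\sqrt{\left(-2\right)^{2} + \left(2 - -3\right)^{2}}\right)^{2}} = \frac{1}{2 + 3 \left(\sqrt{4 + \left(2 + 3\right)^{2}}\right)^{2}} = \frac{1}{2 + 3 \left(\sqrt{4 + 5^{2}}\right)^{2}} = \frac{1}{2 + 3 \left(\sqrt{4 + 25}\right)^{2}} = \frac{1}{2 + 3 \left(\sqrt{29}\right)^{2}} = \frac{1}{2 + 3 \cdot 29} = \frac{1}{2 + 87} = \frac{1}{89}$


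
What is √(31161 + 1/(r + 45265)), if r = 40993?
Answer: √231851630823062/86258 ≈ 176.52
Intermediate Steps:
√(31161 + 1/(r + 45265)) = √(31161 + 1/(40993 + 45265)) = √(31161 + 1/86258) = √(2687885539/86258) = √231851630823062/86258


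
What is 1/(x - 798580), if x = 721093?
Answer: -1/77487 ≈ -1.2905e-5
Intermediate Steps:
1/(x - 798580) = 1/(721093 - 798580) = 1/(-77487) = -1/77487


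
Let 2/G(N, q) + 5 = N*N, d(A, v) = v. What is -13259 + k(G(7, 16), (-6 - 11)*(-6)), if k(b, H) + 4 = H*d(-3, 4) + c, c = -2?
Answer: -12857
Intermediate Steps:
G(N, q) = 2/(-5 + N²) (G(N, q) = 2/(-5 + N*N) = 2/(-5 + N²))
k(b, H) = -6 + 4*H (k(b, H) = -4 + (H*4 - 2) = -4 + (4*H - 2) = -4 + (-2 + 4*H) = -6 + 4*H)
-13259 + k(G(7, 16), (-6 - 11)*(-6)) = -13259 + (-6 + 4*((-6 - 11)*(-6))) = -13259 + (-6 + 4*(-17*(-6))) = -13259 + (-6 + 4*102) = -13259 + (-6 + 408) = -13259 + 402 = -12857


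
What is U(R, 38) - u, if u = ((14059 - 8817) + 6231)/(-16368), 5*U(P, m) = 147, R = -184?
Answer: 223951/7440 ≈ 30.101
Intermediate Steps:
U(P, m) = 147/5 (U(P, m) = (1/5)*147 = 147/5)
u = -1043/1488 (u = (5242 + 6231)*(-1/16368) = 11473*(-1/16368) = -1043/1488 ≈ -0.70094)
U(R, 38) - u = 147/5 - 1*(-1043/1488) = 147/5 + 1043/1488 = 223951/7440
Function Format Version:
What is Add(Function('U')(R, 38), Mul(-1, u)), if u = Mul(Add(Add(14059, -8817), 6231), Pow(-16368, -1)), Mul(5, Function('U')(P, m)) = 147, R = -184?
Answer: Rational(223951, 7440) ≈ 30.101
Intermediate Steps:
Function('U')(P, m) = Rational(147, 5) (Function('U')(P, m) = Mul(Rational(1, 5), 147) = Rational(147, 5))
u = Rational(-1043, 1488) (u = Mul(Add(5242, 6231), Rational(-1, 16368)) = Mul(11473, Rational(-1, 16368)) = Rational(-1043, 1488) ≈ -0.70094)
Add(Function('U')(R, 38), Mul(-1, u)) = Add(Rational(147, 5), Mul(-1, Rational(-1043, 1488))) = Add(Rational(147, 5), Rational(1043, 1488)) = Rational(223951, 7440)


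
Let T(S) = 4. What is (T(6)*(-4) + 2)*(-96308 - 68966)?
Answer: 2313836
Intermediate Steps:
(T(6)*(-4) + 2)*(-96308 - 68966) = (4*(-4) + 2)*(-96308 - 68966) = (-16 + 2)*(-165274) = -14*(-165274) = 2313836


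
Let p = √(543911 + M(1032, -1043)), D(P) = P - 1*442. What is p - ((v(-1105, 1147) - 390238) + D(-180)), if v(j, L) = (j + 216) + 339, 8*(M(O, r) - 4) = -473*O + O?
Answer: 391410 + √483027 ≈ 3.9211e+5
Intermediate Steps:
M(O, r) = 4 - 59*O (M(O, r) = 4 + (-473*O + O)/8 = 4 + (-472*O)/8 = 4 - 59*O)
v(j, L) = 555 + j (v(j, L) = (216 + j) + 339 = 555 + j)
D(P) = -442 + P (D(P) = P - 442 = -442 + P)
p = √483027 (p = √(543911 + (4 - 59*1032)) = √(543911 + (4 - 60888)) = √(543911 - 60884) = √483027 ≈ 695.00)
p - ((v(-1105, 1147) - 390238) + D(-180)) = √483027 - (((555 - 1105) - 390238) + (-442 - 180)) = √483027 - ((-550 - 390238) - 622) = √483027 - (-390788 - 622) = √483027 - 1*(-391410) = √483027 + 391410 = 391410 + √483027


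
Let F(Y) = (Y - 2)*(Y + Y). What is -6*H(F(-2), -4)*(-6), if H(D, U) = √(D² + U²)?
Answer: 144*√17 ≈ 593.73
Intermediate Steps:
F(Y) = 2*Y*(-2 + Y) (F(Y) = (-2 + Y)*(2*Y) = 2*Y*(-2 + Y))
-6*H(F(-2), -4)*(-6) = -6*√((2*(-2)*(-2 - 2))² + (-4)²)*(-6) = -6*√((2*(-2)*(-4))² + 16)*(-6) = -6*√(16² + 16)*(-6) = -6*√(256 + 16)*(-6) = -24*√17*(-6) = 144*√17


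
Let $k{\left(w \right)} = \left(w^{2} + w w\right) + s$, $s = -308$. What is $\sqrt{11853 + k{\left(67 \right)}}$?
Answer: $\sqrt{20523} \approx 143.26$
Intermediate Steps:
$k{\left(w \right)} = -308 + 2 w^{2}$ ($k{\left(w \right)} = \left(w^{2} + w w\right) - 308 = \left(w^{2} + w^{2}\right) - 308 = 2 w^{2} - 308 = -308 + 2 w^{2}$)
$\sqrt{11853 + k{\left(67 \right)}} = \sqrt{11853 - \left(308 - 2 \cdot 67^{2}\right)} = \sqrt{11853 + \left(-308 + 2 \cdot 4489\right)} = \sqrt{11853 + \left(-308 + 8978\right)} = \sqrt{11853 + 8670} = \sqrt{20523}$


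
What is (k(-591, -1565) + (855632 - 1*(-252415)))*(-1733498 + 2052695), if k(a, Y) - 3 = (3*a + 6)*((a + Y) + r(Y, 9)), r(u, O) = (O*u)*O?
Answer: 73067850340029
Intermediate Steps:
r(u, O) = u*O²
k(a, Y) = 3 + (6 + 3*a)*(a + 82*Y) (k(a, Y) = 3 + (3*a + 6)*((a + Y) + Y*9²) = 3 + (6 + 3*a)*((Y + a) + Y*81) = 3 + (6 + 3*a)*((Y + a) + 81*Y) = 3 + (6 + 3*a)*(a + 82*Y))
(k(-591, -1565) + (855632 - 1*(-252415)))*(-1733498 + 2052695) = ((3 + 3*(-591)² + 6*(-591) + 492*(-1565) + 246*(-1565)*(-591)) + (855632 - 1*(-252415)))*(-1733498 + 2052695) = ((3 + 3*349281 - 3546 - 769980 + 227529090) + (855632 + 252415))*319197 = ((3 + 1047843 - 3546 - 769980 + 227529090) + 1108047)*319197 = (227803410 + 1108047)*319197 = 228911457*319197 = 73067850340029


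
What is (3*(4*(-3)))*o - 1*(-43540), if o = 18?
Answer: 42892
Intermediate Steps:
(3*(4*(-3)))*o - 1*(-43540) = (3*(4*(-3)))*18 - 1*(-43540) = (3*(-12))*18 + 43540 = -36*18 + 43540 = -648 + 43540 = 42892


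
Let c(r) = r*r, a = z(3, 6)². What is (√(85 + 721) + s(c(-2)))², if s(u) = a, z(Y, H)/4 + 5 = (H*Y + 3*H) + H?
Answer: (21904 + √806)² ≈ 4.8103e+8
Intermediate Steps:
z(Y, H) = -20 + 16*H + 4*H*Y (z(Y, H) = -20 + 4*((H*Y + 3*H) + H) = -20 + 4*((3*H + H*Y) + H) = -20 + 4*(4*H + H*Y) = -20 + (16*H + 4*H*Y) = -20 + 16*H + 4*H*Y)
a = 21904 (a = (-20 + 16*6 + 4*6*3)² = (-20 + 96 + 72)² = 148² = 21904)
c(r) = r²
s(u) = 21904
(√(85 + 721) + s(c(-2)))² = (√(85 + 721) + 21904)² = (√806 + 21904)² = (21904 + √806)²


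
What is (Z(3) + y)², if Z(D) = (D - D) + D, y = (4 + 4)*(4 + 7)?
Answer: 8281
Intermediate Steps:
y = 88 (y = 8*11 = 88)
Z(D) = D (Z(D) = 0 + D = D)
(Z(3) + y)² = (3 + 88)² = 91² = 8281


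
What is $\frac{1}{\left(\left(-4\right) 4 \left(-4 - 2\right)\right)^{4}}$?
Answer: $\frac{1}{84934656} \approx 1.1774 \cdot 10^{-8}$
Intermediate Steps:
$\frac{1}{\left(\left(-4\right) 4 \left(-4 - 2\right)\right)^{4}} = \frac{1}{\left(\left(-16\right) \left(-6\right)\right)^{4}} = \frac{1}{96^{4}} = \frac{1}{84934656}$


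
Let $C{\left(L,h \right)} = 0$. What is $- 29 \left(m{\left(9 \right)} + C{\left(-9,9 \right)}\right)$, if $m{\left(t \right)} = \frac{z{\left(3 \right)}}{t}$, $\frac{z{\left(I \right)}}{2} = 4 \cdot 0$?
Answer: $0$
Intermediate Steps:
$z{\left(I \right)} = 0$ ($z{\left(I \right)} = 2 \cdot 4 \cdot 0 = 2 \cdot 0 = 0$)
$m{\left(t \right)} = 0$ ($m{\left(t \right)} = \frac{0}{t} = 0$)
$- 29 \left(m{\left(9 \right)} + C{\left(-9,9 \right)}\right) = - 29 \left(0 + 0\right) = \left(-29\right) 0 = 0$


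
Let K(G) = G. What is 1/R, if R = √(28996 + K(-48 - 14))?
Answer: √28934/28934 ≈ 0.0058789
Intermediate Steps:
R = √28934 (R = √(28996 + (-48 - 14)) = √(28996 - 62) = √28934 ≈ 170.10)
1/R = 1/(√28934) = √28934/28934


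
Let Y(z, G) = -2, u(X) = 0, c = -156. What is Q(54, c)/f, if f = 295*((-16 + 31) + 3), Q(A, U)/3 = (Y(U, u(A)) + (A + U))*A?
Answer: -936/295 ≈ -3.1729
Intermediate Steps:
Q(A, U) = 3*A*(-2 + A + U) (Q(A, U) = 3*((-2 + (A + U))*A) = 3*((-2 + A + U)*A) = 3*(A*(-2 + A + U)) = 3*A*(-2 + A + U))
f = 5310 (f = 295*(15 + 3) = 295*18 = 5310)
Q(54, c)/f = (3*54*(-2 + 54 - 156))/5310 = (3*54*(-104))*(1/5310) = -16848*1/5310 = -936/295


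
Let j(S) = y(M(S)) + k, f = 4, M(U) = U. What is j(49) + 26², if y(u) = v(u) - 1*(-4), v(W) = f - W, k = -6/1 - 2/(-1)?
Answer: 631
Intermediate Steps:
k = -4 (k = -6*1 - 2*(-1) = -6 + 2 = -4)
v(W) = 4 - W
y(u) = 8 - u (y(u) = (4 - u) - 1*(-4) = (4 - u) + 4 = 8 - u)
j(S) = 4 - S (j(S) = (8 - S) - 4 = 4 - S)
j(49) + 26² = (4 - 1*49) + 26² = (4 - 49) + 676 = -45 + 676 = 631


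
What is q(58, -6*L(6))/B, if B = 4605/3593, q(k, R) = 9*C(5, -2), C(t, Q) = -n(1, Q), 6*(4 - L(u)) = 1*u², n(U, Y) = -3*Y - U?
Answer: -10779/307 ≈ -35.111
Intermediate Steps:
n(U, Y) = -U - 3*Y
L(u) = 4 - u²/6
C(t, Q) = 1 + 3*Q (C(t, Q) = -(-1*1 - 3*Q) = -(-1 - 3*Q) = 1 + 3*Q)
q(k, R) = -45 (q(k, R) = 9*(1 + 3*(-2)) = 9*(1 - 6) = 9*(-5) = -45)
B = 4605/3593 (B = 4605*(1/3593) = 4605/3593 ≈ 1.2817)
q(58, -6*L(6))/B = -45/4605/3593 = -45*3593/4605 = -10779/307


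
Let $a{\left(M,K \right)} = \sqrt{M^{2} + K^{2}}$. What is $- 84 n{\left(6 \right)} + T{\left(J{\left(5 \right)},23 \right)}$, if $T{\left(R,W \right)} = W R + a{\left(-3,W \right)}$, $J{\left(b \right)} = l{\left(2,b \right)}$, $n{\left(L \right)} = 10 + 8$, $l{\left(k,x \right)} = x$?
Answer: $-1397 + \sqrt{538} \approx -1373.8$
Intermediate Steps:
$a{\left(M,K \right)} = \sqrt{K^{2} + M^{2}}$
$n{\left(L \right)} = 18$
$J{\left(b \right)} = b$
$T{\left(R,W \right)} = \sqrt{9 + W^{2}} + R W$ ($T{\left(R,W \right)} = W R + \sqrt{W^{2} + \left(-3\right)^{2}} = R W + \sqrt{W^{2} + 9} = R W + \sqrt{9 + W^{2}} = \sqrt{9 + W^{2}} + R W$)
$- 84 n{\left(6 \right)} + T{\left(J{\left(5 \right)},23 \right)} = \left(-84\right) 18 + \left(\sqrt{9 + 23^{2}} + 5 \cdot 23\right) = -1512 + \left(\sqrt{9 + 529} + 115\right) = -1512 + \left(\sqrt{538} + 115\right) = -1512 + \left(115 + \sqrt{538}\right) = -1397 + \sqrt{538}$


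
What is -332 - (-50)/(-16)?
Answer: -2681/8 ≈ -335.13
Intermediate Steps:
-332 - (-50)/(-16) = -332 - (-50)*(-1)/16 = -332 - 1*25/8 = -332 - 25/8 = -2681/8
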